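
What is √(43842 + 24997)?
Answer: √68839 ≈ 262.37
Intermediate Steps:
√(43842 + 24997) = √68839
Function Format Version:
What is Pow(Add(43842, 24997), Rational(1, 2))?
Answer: Pow(68839, Rational(1, 2)) ≈ 262.37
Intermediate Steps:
Pow(Add(43842, 24997), Rational(1, 2)) = Pow(68839, Rational(1, 2))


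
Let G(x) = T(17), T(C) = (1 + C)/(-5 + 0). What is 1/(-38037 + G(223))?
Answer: -5/190203 ≈ -2.6288e-5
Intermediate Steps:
T(C) = -⅕ - C/5 (T(C) = (1 + C)/(-5) = (1 + C)*(-⅕) = -⅕ - C/5)
G(x) = -18/5 (G(x) = -⅕ - ⅕*17 = -⅕ - 17/5 = -18/5)
1/(-38037 + G(223)) = 1/(-38037 - 18/5) = 1/(-190203/5) = -5/190203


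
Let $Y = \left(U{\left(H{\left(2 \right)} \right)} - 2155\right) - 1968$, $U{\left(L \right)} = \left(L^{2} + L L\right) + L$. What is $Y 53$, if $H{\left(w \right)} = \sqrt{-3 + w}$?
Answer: $-218625 + 53 i \approx -2.1863 \cdot 10^{5} + 53.0 i$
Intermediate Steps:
$U{\left(L \right)} = L + 2 L^{2}$ ($U{\left(L \right)} = \left(L^{2} + L^{2}\right) + L = 2 L^{2} + L = L + 2 L^{2}$)
$Y = -4123 + i \left(1 + 2 i\right)$ ($Y = \left(\sqrt{-3 + 2} \left(1 + 2 \sqrt{-3 + 2}\right) - 2155\right) - 1968 = \left(\sqrt{-1} \left(1 + 2 \sqrt{-1}\right) - 2155\right) - 1968 = \left(i \left(1 + 2 i\right) - 2155\right) - 1968 = \left(-2155 + i \left(1 + 2 i\right)\right) - 1968 = -4123 + i \left(1 + 2 i\right) \approx -4125.0 + 1.0 i$)
$Y 53 = \left(-4125 + i\right) 53 = -218625 + 53 i$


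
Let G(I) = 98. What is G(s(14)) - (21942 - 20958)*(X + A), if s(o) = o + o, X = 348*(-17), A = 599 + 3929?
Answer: 1365890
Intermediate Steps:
A = 4528
X = -5916
s(o) = 2*o
G(s(14)) - (21942 - 20958)*(X + A) = 98 - (21942 - 20958)*(-5916 + 4528) = 98 - 984*(-1388) = 98 - 1*(-1365792) = 98 + 1365792 = 1365890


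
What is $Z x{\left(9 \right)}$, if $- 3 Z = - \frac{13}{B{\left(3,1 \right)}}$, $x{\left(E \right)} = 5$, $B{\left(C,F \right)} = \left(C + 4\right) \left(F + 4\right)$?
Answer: $\frac{13}{21} \approx 0.61905$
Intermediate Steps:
$B{\left(C,F \right)} = \left(4 + C\right) \left(4 + F\right)$
$Z = \frac{13}{105}$ ($Z = - \frac{\left(-13\right) \frac{1}{16 + 4 \cdot 3 + 4 \cdot 1 + 3 \cdot 1}}{3} = - \frac{\left(-13\right) \frac{1}{16 + 12 + 4 + 3}}{3} = - \frac{\left(-13\right) \frac{1}{35}}{3} = \left(- \frac{1}{3}\right) \left(- \frac{13}{35}\right) = \frac{13}{105} \approx 0.12381$)
$Z x{\left(9 \right)} = \frac{13}{105} \cdot 5 = \frac{13}{21}$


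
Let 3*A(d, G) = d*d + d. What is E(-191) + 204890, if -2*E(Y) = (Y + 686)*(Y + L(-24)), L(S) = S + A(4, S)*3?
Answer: 506305/2 ≈ 2.5315e+5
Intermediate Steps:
A(d, G) = d/3 + d²/3 (A(d, G) = (d*d + d)/3 = (d² + d)/3 = (d + d²)/3 = d/3 + d²/3)
L(S) = 20 + S (L(S) = S + ((⅓)*4*(1 + 4))*3 = S + ((⅓)*4*5)*3 = S + (20/3)*3 = S + 20 = 20 + S)
E(Y) = -(-4 + Y)*(686 + Y)/2 (E(Y) = -(Y + 686)*(Y + (20 - 24))/2 = -(686 + Y)*(Y - 4)/2 = -(686 + Y)*(-4 + Y)/2 = -(-4 + Y)*(686 + Y)/2)
E(-191) + 204890 = (1372 - 341*(-191) - ½*(-191)²) + 204890 = (1372 + 65131 - ½*36481) + 204890 = (1372 + 65131 - 36481/2) + 204890 = 96525/2 + 204890 = 506305/2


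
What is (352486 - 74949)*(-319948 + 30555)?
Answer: -80317265041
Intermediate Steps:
(352486 - 74949)*(-319948 + 30555) = 277537*(-289393) = -80317265041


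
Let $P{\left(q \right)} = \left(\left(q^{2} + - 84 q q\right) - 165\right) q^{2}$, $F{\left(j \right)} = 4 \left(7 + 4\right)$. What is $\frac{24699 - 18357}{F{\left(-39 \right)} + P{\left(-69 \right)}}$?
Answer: $- \frac{3171}{941078282} \approx -3.3695 \cdot 10^{-6}$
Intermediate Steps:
$F{\left(j \right)} = 44$ ($F{\left(j \right)} = 4 \cdot 11 = 44$)
$P{\left(q \right)} = q^{2} \left(-165 - 83 q^{2}\right)$ ($P{\left(q \right)} = \left(\left(q^{2} - 84 q^{2}\right) - 165\right) q^{2} = \left(- 83 q^{2} - 165\right) q^{2} = \left(-165 - 83 q^{2}\right) q^{2} = q^{2} \left(-165 - 83 q^{2}\right)$)
$\frac{24699 - 18357}{F{\left(-39 \right)} + P{\left(-69 \right)}} = \frac{24699 - 18357}{44 + \left(-69\right)^{2} \left(-165 - 83 \left(-69\right)^{2}\right)} = \frac{6342}{44 + 4761 \left(-165 - 395163\right)} = \frac{6342}{44 + 4761 \left(-395328\right)} = \frac{6342}{44 - 1882156608} = \frac{6342}{-1882156564} = 6342 \left(- \frac{1}{1882156564}\right) = - \frac{3171}{941078282}$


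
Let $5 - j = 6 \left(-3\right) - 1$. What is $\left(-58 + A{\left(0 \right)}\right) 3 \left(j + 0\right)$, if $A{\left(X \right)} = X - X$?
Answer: $-4176$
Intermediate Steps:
$j = 24$ ($j = 5 - \left(6 \left(-3\right) - 1\right) = 5 - \left(-18 - 1\right) = 5 - -19 = 5 + 19 = 24$)
$A{\left(X \right)} = 0$
$\left(-58 + A{\left(0 \right)}\right) 3 \left(j + 0\right) = \left(-58 + 0\right) 3 \left(24 + 0\right) = - 58 \cdot 3 \cdot 24 = \left(-58\right) 72 = -4176$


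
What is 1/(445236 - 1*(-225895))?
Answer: 1/671131 ≈ 1.4900e-6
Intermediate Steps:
1/(445236 - 1*(-225895)) = 1/(445236 + 225895) = 1/671131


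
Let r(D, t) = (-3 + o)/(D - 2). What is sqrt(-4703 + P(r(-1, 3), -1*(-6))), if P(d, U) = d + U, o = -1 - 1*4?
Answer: I*sqrt(42249)/3 ≈ 68.515*I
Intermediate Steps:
o = -5 (o = -1 - 4 = -5)
r(D, t) = -8/(-2 + D) (r(D, t) = (-3 - 5)/(D - 2) = -8/(-2 + D))
P(d, U) = U + d
sqrt(-4703 + P(r(-1, 3), -1*(-6))) = sqrt(-4703 + (-1*(-6) - 8/(-2 - 1))) = sqrt(-4703 + (6 - 8/(-3))) = sqrt(-4703 + (6 - 8*(-1/3))) = sqrt(-4703 + (6 + 8/3)) = sqrt(-4703 + 26/3) = sqrt(-14083/3) = I*sqrt(42249)/3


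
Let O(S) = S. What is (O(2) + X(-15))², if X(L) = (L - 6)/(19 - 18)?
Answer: 361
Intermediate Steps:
X(L) = -6 + L (X(L) = (-6 + L)/1 = (-6 + L)*1 = -6 + L)
(O(2) + X(-15))² = (2 + (-6 - 15))² = (2 - 21)² = (-19)² = 361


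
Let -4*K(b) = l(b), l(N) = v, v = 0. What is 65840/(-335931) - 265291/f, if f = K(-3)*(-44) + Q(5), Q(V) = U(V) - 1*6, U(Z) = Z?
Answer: 89119405081/335931 ≈ 2.6529e+5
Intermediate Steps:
l(N) = 0
K(b) = 0 (K(b) = -¼*0 = 0)
Q(V) = -6 + V (Q(V) = V - 1*6 = V - 6 = -6 + V)
f = -1 (f = 0*(-44) + (-6 + 5) = 0 - 1 = -1)
65840/(-335931) - 265291/f = 65840/(-335931) - 265291/(-1) = 65840*(-1/335931) - 265291*(-1) = -65840/335931 + 265291 = 89119405081/335931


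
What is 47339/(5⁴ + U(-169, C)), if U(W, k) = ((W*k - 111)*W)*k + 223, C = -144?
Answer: 47339/589540448 ≈ 8.0298e-5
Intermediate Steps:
U(W, k) = 223 + W*k*(-111 + W*k) (U(W, k) = ((-111 + W*k)*W)*k + 223 = (W*(-111 + W*k))*k + 223 = W*k*(-111 + W*k) + 223 = 223 + W*k*(-111 + W*k))
47339/(5⁴ + U(-169, C)) = 47339/(5⁴ + (223 + (-169)²*(-144)² - 111*(-169)*(-144))) = 47339/(625 + (223 + 28561*20736 - 2701296)) = 47339/(625 + (223 + 592240896 - 2701296)) = 47339/(625 + 589539823) = 47339/589540448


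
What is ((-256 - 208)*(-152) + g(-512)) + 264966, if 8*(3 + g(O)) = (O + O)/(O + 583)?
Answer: 23819733/71 ≈ 3.3549e+5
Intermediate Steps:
g(O) = -3 + O/(4*(583 + O)) (g(O) = -3 + ((O + O)/(O + 583))/8 = -3 + ((2*O)/(583 + O))/8 = -3 + (2*O/(583 + O))/8 = -3 + O/(4*(583 + O)))
((-256 - 208)*(-152) + g(-512)) + 264966 = ((-256 - 208)*(-152) + 11*(-636 - 1*(-512))/(4*(583 - 512))) + 264966 = (-464*(-152) + (11/4)*(-636 + 512)/71) + 264966 = (70528 + (11/4)*(1/71)*(-124)) + 264966 = (70528 - 341/71) + 264966 = 5007147/71 + 264966 = 23819733/71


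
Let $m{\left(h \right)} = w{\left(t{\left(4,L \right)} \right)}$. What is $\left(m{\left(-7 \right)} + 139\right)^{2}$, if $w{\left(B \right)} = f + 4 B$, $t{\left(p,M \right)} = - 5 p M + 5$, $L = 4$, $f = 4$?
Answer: $24649$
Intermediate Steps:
$t{\left(p,M \right)} = 5 - 5 M p$ ($t{\left(p,M \right)} = - 5 M p + 5 = 5 - 5 M p$)
$w{\left(B \right)} = 4 + 4 B$
$m{\left(h \right)} = -296$ ($m{\left(h \right)} = 4 + 4 \left(5 - 20 \cdot 4\right) = 4 + 4 \left(5 - 80\right) = 4 + 4 \left(-75\right) = 4 - 300 = -296$)
$\left(m{\left(-7 \right)} + 139\right)^{2} = \left(-296 + 139\right)^{2} = \left(-157\right)^{2} = 24649$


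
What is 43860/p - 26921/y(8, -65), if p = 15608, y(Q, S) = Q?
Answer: -52479011/15608 ≈ -3362.3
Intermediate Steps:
43860/p - 26921/y(8, -65) = 43860/15608 - 26921/8 = 43860*(1/15608) - 26921*1/8 = 10965/3902 - 26921/8 = -52479011/15608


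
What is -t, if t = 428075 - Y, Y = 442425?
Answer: 14350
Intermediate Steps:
t = -14350 (t = 428075 - 1*442425 = 428075 - 442425 = -14350)
-t = -1*(-14350) = 14350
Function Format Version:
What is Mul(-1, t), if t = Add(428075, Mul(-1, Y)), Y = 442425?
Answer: 14350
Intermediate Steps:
t = -14350 (t = Add(428075, Mul(-1, 442425)) = Add(428075, -442425) = -14350)
Mul(-1, t) = Mul(-1, -14350) = 14350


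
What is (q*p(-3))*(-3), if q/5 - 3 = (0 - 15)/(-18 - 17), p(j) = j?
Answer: 1080/7 ≈ 154.29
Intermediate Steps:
q = 120/7 (q = 15 + 5*((0 - 15)/(-18 - 17)) = 15 + 5*(-15/(-35)) = 15 + 5*(-15*(-1/35)) = 15 + 5*(3/7) = 15 + 15/7 = 120/7 ≈ 17.143)
(q*p(-3))*(-3) = ((120/7)*(-3))*(-3) = -360/7*(-3) = 1080/7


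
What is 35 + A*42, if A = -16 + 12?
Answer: -133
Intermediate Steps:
A = -4
35 + A*42 = 35 - 4*42 = 35 - 168 = -133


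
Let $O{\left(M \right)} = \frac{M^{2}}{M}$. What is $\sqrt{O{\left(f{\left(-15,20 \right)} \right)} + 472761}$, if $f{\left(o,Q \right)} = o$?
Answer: $\sqrt{472746} \approx 687.57$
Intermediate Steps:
$O{\left(M \right)} = M$
$\sqrt{O{\left(f{\left(-15,20 \right)} \right)} + 472761} = \sqrt{-15 + 472761} = \sqrt{472746}$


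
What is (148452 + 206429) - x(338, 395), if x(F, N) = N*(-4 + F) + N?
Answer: 222556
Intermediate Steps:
x(F, N) = N + N*(-4 + F)
(148452 + 206429) - x(338, 395) = (148452 + 206429) - 395*(-3 + 338) = 354881 - 395*335 = 354881 - 1*132325 = 354881 - 132325 = 222556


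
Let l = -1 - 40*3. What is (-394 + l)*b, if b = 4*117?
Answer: -241020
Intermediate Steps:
b = 468
l = -121 (l = -1 - 10*12 = -1 - 120 = -121)
(-394 + l)*b = (-394 - 121)*468 = -515*468 = -241020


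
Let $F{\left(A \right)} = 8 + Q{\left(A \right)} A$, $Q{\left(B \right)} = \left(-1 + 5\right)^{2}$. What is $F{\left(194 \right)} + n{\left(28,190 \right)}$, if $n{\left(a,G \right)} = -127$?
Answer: $2985$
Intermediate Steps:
$Q{\left(B \right)} = 16$ ($Q{\left(B \right)} = 4^{2} = 16$)
$F{\left(A \right)} = 8 + 16 A$
$F{\left(194 \right)} + n{\left(28,190 \right)} = \left(8 + 16 \cdot 194\right) - 127 = \left(8 + 3104\right) - 127 = 3112 - 127 = 2985$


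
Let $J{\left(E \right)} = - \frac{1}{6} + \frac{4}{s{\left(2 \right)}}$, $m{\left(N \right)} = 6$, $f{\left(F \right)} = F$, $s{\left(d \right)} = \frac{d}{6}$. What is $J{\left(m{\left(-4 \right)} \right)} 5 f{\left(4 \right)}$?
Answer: $\frac{710}{3} \approx 236.67$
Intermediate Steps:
$s{\left(d \right)} = \frac{d}{6}$ ($s{\left(d \right)} = d \frac{1}{6} = \frac{d}{6}$)
$J{\left(E \right)} = \frac{71}{6}$ ($J{\left(E \right)} = - \frac{1}{6} + \frac{4}{\frac{1}{6} \cdot 2} = \left(-1\right) \frac{1}{6} + 4 \frac{1}{\frac{1}{3}} = - \frac{1}{6} + 4 \cdot 3 = - \frac{1}{6} + 12 = \frac{71}{6}$)
$J{\left(m{\left(-4 \right)} \right)} 5 f{\left(4 \right)} = \frac{71}{6} \cdot 5 \cdot 4 = \frac{355}{6} \cdot 4 = \frac{710}{3}$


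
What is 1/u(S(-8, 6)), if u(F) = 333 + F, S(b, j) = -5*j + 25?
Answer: 1/328 ≈ 0.0030488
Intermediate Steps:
S(b, j) = 25 - 5*j
1/u(S(-8, 6)) = 1/(333 + (25 - 5*6)) = 1/(333 + (25 - 30)) = 1/(333 - 5) = 1/328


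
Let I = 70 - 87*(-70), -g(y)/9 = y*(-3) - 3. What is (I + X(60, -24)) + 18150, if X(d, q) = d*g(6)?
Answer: 35650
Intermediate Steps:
g(y) = 27 + 27*y (g(y) = -9*(y*(-3) - 3) = -9*(-3*y - 3) = -9*(-3 - 3*y) = 27 + 27*y)
I = 6160 (I = 70 + 6090 = 6160)
X(d, q) = 189*d (X(d, q) = d*(27 + 27*6) = d*(27 + 162) = d*189 = 189*d)
(I + X(60, -24)) + 18150 = (6160 + 189*60) + 18150 = (6160 + 11340) + 18150 = 17500 + 18150 = 35650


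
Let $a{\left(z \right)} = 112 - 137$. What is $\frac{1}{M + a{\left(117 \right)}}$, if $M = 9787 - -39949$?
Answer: $\frac{1}{49711} \approx 2.0116 \cdot 10^{-5}$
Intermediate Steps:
$a{\left(z \right)} = -25$ ($a{\left(z \right)} = 112 - 137 = -25$)
$M = 49736$ ($M = 9787 + 39949 = 49736$)
$\frac{1}{M + a{\left(117 \right)}} = \frac{1}{49736 - 25} = \frac{1}{49711}$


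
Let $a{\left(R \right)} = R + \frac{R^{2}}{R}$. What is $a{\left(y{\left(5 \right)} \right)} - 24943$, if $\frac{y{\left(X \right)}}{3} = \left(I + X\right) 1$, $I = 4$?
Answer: $-24889$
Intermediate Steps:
$y{\left(X \right)} = 12 + 3 X$ ($y{\left(X \right)} = 3 \left(4 + X\right) 1 = 3 \left(4 + X\right) = 12 + 3 X$)
$a{\left(R \right)} = 2 R$ ($a{\left(R \right)} = R + R = 2 R$)
$a{\left(y{\left(5 \right)} \right)} - 24943 = 2 \left(12 + 3 \cdot 5\right) - 24943 = 2 \left(12 + 15\right) - 24943 = 2 \cdot 27 - 24943 = 54 - 24943 = -24889$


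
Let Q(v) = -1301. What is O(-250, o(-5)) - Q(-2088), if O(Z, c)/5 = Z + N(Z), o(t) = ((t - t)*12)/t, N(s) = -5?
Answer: 26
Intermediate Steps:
o(t) = 0 (o(t) = (0*12)/t = 0/t = 0)
O(Z, c) = -25 + 5*Z (O(Z, c) = 5*(Z - 5) = 5*(-5 + Z) = -25 + 5*Z)
O(-250, o(-5)) - Q(-2088) = (-25 + 5*(-250)) - 1*(-1301) = (-25 - 1250) + 1301 = -1275 + 1301 = 26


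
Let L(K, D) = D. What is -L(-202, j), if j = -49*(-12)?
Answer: -588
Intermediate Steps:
j = 588
-L(-202, j) = -1*588 = -588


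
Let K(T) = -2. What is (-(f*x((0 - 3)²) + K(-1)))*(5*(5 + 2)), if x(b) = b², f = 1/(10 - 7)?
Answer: -875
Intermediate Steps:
f = ⅓ (f = 1/3 = ⅓ ≈ 0.33333)
(-(f*x((0 - 3)²) + K(-1)))*(5*(5 + 2)) = (-(((0 - 3)²)²/3 - 2))*(5*(5 + 2)) = (-(((-3)²)²/3 - 2))*(5*7) = -((⅓)*9² - 2)*35 = -((⅓)*81 - 2)*35 = -(27 - 2)*35 = -1*25*35 = -25*35 = -875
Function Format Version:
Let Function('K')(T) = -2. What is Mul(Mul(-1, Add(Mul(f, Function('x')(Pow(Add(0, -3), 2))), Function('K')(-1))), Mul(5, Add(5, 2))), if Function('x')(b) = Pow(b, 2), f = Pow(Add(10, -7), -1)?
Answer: -875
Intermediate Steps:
f = Rational(1, 3) (f = Pow(3, -1) = Rational(1, 3) ≈ 0.33333)
Mul(Mul(-1, Add(Mul(f, Function('x')(Pow(Add(0, -3), 2))), Function('K')(-1))), Mul(5, Add(5, 2))) = Mul(Mul(-1, Add(Mul(Rational(1, 3), Pow(Pow(Add(0, -3), 2), 2)), -2)), Mul(5, Add(5, 2))) = Mul(Mul(-1, Add(Mul(Rational(1, 3), Pow(Pow(-3, 2), 2)), -2)), Mul(5, 7)) = Mul(Mul(-1, Add(Mul(Rational(1, 3), Pow(9, 2)), -2)), 35) = Mul(Mul(-1, Add(Mul(Rational(1, 3), 81), -2)), 35) = Mul(Mul(-1, Add(27, -2)), 35) = Mul(Mul(-1, 25), 35) = Mul(-25, 35) = -875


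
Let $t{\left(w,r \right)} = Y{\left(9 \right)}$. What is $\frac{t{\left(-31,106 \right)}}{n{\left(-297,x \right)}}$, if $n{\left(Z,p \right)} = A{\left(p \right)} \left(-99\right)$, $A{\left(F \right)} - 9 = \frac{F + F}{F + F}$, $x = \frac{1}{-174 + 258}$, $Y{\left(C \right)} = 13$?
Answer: $- \frac{13}{990} \approx -0.013131$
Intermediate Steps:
$x = \frac{1}{84} \approx 0.011905$
$t{\left(w,r \right)} = 13$
$A{\left(F \right)} = 10$ ($A{\left(F \right)} = 9 + \frac{F + F}{F + F} = 9 + \frac{2 F}{2 F} = 9 + 2 F \frac{1}{2 F} = 9 + 1 = 10$)
$n{\left(Z,p \right)} = -990$ ($n{\left(Z,p \right)} = 10 \left(-99\right) = -990$)
$\frac{t{\left(-31,106 \right)}}{n{\left(-297,x \right)}} = \frac{13}{-990} = 13 \left(- \frac{1}{990}\right) = - \frac{13}{990}$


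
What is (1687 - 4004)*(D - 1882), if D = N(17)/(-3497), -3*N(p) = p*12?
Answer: 15248839662/3497 ≈ 4.3606e+6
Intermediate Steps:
N(p) = -4*p (N(p) = -p*12/3 = -4*p)
D = 68/3497 (D = -4*17/(-3497) = -68*(-1/3497) = 68/3497 ≈ 0.019445)
(1687 - 4004)*(D - 1882) = (1687 - 4004)*(68/3497 - 1882) = -2317*(-6581286/3497) = 15248839662/3497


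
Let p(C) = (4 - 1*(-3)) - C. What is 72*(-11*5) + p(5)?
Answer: -3958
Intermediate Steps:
p(C) = 7 - C (p(C) = (4 + 3) - C = 7 - C)
72*(-11*5) + p(5) = 72*(-11*5) + (7 - 1*5) = 72*(-55) + (7 - 5) = -3960 + 2 = -3958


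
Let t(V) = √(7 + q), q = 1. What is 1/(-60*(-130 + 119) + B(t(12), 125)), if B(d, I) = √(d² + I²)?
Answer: 220/139989 - √193/46663 ≈ 0.0012738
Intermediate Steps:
t(V) = 2*√2 (t(V) = √(7 + 1) = √8 = 2*√2)
B(d, I) = √(I² + d²)
1/(-60*(-130 + 119) + B(t(12), 125)) = 1/(-60*(-130 + 119) + √(125² + (2*√2)²)) = 1/(-60*(-11) + √(15625 + 8)) = 1/(660 + √15633) = 1/(660 + 9*√193)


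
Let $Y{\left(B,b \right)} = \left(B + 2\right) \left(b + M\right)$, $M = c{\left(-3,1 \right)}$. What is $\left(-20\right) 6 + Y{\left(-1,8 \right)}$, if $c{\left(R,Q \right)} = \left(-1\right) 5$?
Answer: $-117$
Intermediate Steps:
$c{\left(R,Q \right)} = -5$
$M = -5$
$Y{\left(B,b \right)} = \left(-5 + b\right) \left(2 + B\right)$ ($Y{\left(B,b \right)} = \left(B + 2\right) \left(b - 5\right) = \left(2 + B\right) \left(-5 + b\right) = \left(-5 + b\right) \left(2 + B\right)$)
$\left(-20\right) 6 + Y{\left(-1,8 \right)} = \left(-20\right) 6 - -3 = -120 + \left(-10 + 5 + 16 - 8\right) = -120 + 3 = -117$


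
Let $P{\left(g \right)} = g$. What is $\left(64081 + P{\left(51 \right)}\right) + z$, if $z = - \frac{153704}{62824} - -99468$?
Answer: $\frac{1284731587}{7853} \approx 1.636 \cdot 10^{5}$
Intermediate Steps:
$z = \frac{781102991}{7853}$ ($z = \left(-153704\right) \frac{1}{62824} + 99468 = - \frac{19213}{7853} + 99468 = \frac{781102991}{7853} \approx 99466.0$)
$\left(64081 + P{\left(51 \right)}\right) + z = \left(64081 + 51\right) + \frac{781102991}{7853} = 64132 + \frac{781102991}{7853} = \frac{1284731587}{7853}$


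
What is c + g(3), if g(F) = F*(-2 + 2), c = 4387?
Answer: 4387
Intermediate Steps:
g(F) = 0 (g(F) = F*0 = 0)
c + g(3) = 4387 + 0 = 4387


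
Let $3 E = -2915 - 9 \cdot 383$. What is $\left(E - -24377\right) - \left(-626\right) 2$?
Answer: $\frac{70525}{3} \approx 23508.0$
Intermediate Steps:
$E = - \frac{6362}{3}$ ($E = \frac{-2915 - 9 \cdot 383}{3} = \frac{-2915 - 3447}{3} = \frac{1}{3} \left(-6362\right) = - \frac{6362}{3} \approx -2120.7$)
$\left(E - -24377\right) - \left(-626\right) 2 = \left(- \frac{6362}{3} - -24377\right) - \left(-626\right) 2 = \left(- \frac{6362}{3} + 24377\right) - -1252 = \frac{66769}{3} + 1252 = \frac{70525}{3}$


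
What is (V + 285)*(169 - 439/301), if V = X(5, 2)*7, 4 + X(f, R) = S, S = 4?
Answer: 14372550/301 ≈ 47749.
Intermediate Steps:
X(f, R) = 0 (X(f, R) = -4 + 4 = 0)
V = 0 (V = 0*7 = 0)
(V + 285)*(169 - 439/301) = (0 + 285)*(169 - 439/301) = 285*(169 - 439*1/301) = 285*(169 - 439/301) = 285*(50430/301) = 14372550/301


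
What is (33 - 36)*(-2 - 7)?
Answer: 27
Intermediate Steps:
(33 - 36)*(-2 - 7) = -3*(-9) = 27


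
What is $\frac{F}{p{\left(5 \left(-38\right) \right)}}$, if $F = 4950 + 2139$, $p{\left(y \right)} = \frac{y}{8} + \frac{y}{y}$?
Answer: $- \frac{28356}{91} \approx -311.6$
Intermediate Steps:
$p{\left(y \right)} = 1 + \frac{y}{8}$ ($p{\left(y \right)} = y \frac{1}{8} + 1 = \frac{y}{8} + 1 = 1 + \frac{y}{8}$)
$F = 7089$
$\frac{F}{p{\left(5 \left(-38\right) \right)}} = \frac{7089}{1 + \frac{5 \left(-38\right)}{8}} = \frac{7089}{1 + \frac{1}{8} \left(-190\right)} = \frac{7089}{1 - \frac{95}{4}} = \frac{7089}{- \frac{91}{4}} = 7089 \left(- \frac{4}{91}\right) = - \frac{28356}{91}$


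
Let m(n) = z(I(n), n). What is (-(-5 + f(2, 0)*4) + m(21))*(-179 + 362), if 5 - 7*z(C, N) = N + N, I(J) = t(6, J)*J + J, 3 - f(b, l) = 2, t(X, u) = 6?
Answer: -5490/7 ≈ -784.29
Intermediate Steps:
f(b, l) = 1 (f(b, l) = 3 - 1*2 = 3 - 2 = 1)
I(J) = 7*J (I(J) = 6*J + J = 7*J)
z(C, N) = 5/7 - 2*N/7 (z(C, N) = 5/7 - (N + N)/7 = 5/7 - 2*N/7)
m(n) = 5/7 - 2*n/7
(-(-5 + f(2, 0)*4) + m(21))*(-179 + 362) = (-(-5 + 1*4) + (5/7 - 2/7*21))*(-179 + 362) = (-(-5 + 4) + (5/7 - 6))*183 = (-1*(-1) - 37/7)*183 = (1 - 37/7)*183 = -30/7*183 = -5490/7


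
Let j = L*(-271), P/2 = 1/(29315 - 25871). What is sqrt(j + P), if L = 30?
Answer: I*sqrt(24107757198)/1722 ≈ 90.167*I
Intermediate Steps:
P = 1/1722 (P = 2/(29315 - 25871) = 2/3444 = 2*(1/3444) = 1/1722 ≈ 0.00058072)
j = -8130 (j = 30*(-271) = -8130)
sqrt(j + P) = sqrt(-8130 + 1/1722) = sqrt(-13999859/1722) = I*sqrt(24107757198)/1722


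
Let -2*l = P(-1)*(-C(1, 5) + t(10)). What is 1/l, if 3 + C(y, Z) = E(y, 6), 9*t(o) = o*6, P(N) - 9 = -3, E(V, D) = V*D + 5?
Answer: ¼ ≈ 0.25000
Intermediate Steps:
E(V, D) = 5 + D*V (E(V, D) = D*V + 5 = 5 + D*V)
P(N) = 6 (P(N) = 9 - 3 = 6)
t(o) = 2*o/3 (t(o) = (o*6)/9 = (6*o)/9 = 2*o/3)
C(y, Z) = 2 + 6*y (C(y, Z) = -3 + (5 + 6*y) = 2 + 6*y)
l = 4 (l = -3*(-(2 + 6*1) + (⅔)*10) = -3*(-(2 + 6) + 20/3) = -3*(-1*8 + 20/3) = -3*(-8 + 20/3) = -3*(-4)/3 = -½*(-8) = 4)
1/l = 1/4 = ¼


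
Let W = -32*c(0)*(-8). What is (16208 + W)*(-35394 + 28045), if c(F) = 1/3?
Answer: -359219120/3 ≈ -1.1974e+8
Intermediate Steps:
c(F) = ⅓
W = 256/3 (W = -32*⅓*(-8) = -32/3*(-8) = 256/3 ≈ 85.333)
(16208 + W)*(-35394 + 28045) = (16208 + 256/3)*(-35394 + 28045) = (48880/3)*(-7349) = -359219120/3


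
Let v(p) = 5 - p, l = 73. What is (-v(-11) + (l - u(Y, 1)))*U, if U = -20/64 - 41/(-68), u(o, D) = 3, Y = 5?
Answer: 2133/136 ≈ 15.684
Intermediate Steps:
U = 79/272 (U = -20*1/64 - 41*(-1/68) = -5/16 + 41/68 = 79/272 ≈ 0.29044)
(-v(-11) + (l - u(Y, 1)))*U = (-(5 - 1*(-11)) + (73 - 1*3))*(79/272) = (-(5 + 11) + (73 - 3))*(79/272) = (-1*16 + 70)*(79/272) = (-16 + 70)*(79/272) = 54*(79/272) = 2133/136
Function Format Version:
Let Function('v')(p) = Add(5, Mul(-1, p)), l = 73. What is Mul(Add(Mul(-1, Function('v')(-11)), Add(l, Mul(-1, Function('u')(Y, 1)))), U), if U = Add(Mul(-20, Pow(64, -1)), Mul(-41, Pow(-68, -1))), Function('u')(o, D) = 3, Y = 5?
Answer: Rational(2133, 136) ≈ 15.684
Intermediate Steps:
U = Rational(79, 272) (U = Add(Mul(-20, Rational(1, 64)), Mul(-41, Rational(-1, 68))) = Add(Rational(-5, 16), Rational(41, 68)) = Rational(79, 272) ≈ 0.29044)
Mul(Add(Mul(-1, Function('v')(-11)), Add(l, Mul(-1, Function('u')(Y, 1)))), U) = Mul(Add(Mul(-1, Add(5, Mul(-1, -11))), Add(73, Mul(-1, 3))), Rational(79, 272)) = Mul(Add(Mul(-1, Add(5, 11)), Add(73, -3)), Rational(79, 272)) = Mul(Add(Mul(-1, 16), 70), Rational(79, 272)) = Mul(Add(-16, 70), Rational(79, 272)) = Mul(54, Rational(79, 272)) = Rational(2133, 136)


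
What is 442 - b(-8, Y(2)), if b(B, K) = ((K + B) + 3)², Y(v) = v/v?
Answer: 426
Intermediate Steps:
Y(v) = 1
b(B, K) = (3 + B + K)² (b(B, K) = ((B + K) + 3)² = (3 + B + K)²)
442 - b(-8, Y(2)) = 442 - (3 - 8 + 1)² = 442 - 1*(-4)² = 442 - 1*16 = 442 - 16 = 426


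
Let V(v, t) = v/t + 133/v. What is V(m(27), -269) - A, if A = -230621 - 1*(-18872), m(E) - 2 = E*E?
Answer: 41637613027/196639 ≈ 2.1175e+5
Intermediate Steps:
m(E) = 2 + E**2 (m(E) = 2 + E*E = 2 + E**2)
V(v, t) = 133/v + v/t
A = -211749 (A = -230621 + 18872 = -211749)
V(m(27), -269) - A = (133/(2 + 27**2) + (2 + 27**2)/(-269)) - 1*(-211749) = (133/(2 + 729) + (2 + 729)*(-1/269)) + 211749 = (133/731 + 731*(-1/269)) + 211749 = (133*(1/731) - 731/269) + 211749 = (133/731 - 731/269) + 211749 = -498584/196639 + 211749 = 41637613027/196639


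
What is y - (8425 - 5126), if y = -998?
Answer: -4297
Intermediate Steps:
y - (8425 - 5126) = -998 - (8425 - 5126) = -998 - 1*3299 = -998 - 3299 = -4297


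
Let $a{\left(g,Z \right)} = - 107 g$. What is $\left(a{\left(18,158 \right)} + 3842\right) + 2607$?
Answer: $4523$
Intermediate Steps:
$\left(a{\left(18,158 \right)} + 3842\right) + 2607 = \left(\left(-107\right) 18 + 3842\right) + 2607 = \left(-1926 + 3842\right) + 2607 = 1916 + 2607 = 4523$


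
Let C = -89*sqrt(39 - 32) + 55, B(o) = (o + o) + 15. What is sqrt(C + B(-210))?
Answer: sqrt(-350 - 89*sqrt(7)) ≈ 24.197*I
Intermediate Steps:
B(o) = 15 + 2*o (B(o) = 2*o + 15 = 15 + 2*o)
C = 55 - 89*sqrt(7) (C = -89*sqrt(7) + 55 = 55 - 89*sqrt(7) ≈ -180.47)
sqrt(C + B(-210)) = sqrt((55 - 89*sqrt(7)) + (15 + 2*(-210))) = sqrt((55 - 89*sqrt(7)) + (15 - 420)) = sqrt((55 - 89*sqrt(7)) - 405) = sqrt(-350 - 89*sqrt(7))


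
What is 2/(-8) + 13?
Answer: 51/4 ≈ 12.750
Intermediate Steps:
2/(-8) + 13 = -⅛*2 + 13 = -¼ + 13 = 51/4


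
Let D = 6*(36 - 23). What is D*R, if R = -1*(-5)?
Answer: 390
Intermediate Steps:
D = 78 (D = 6*13 = 78)
R = 5
D*R = 78*5 = 390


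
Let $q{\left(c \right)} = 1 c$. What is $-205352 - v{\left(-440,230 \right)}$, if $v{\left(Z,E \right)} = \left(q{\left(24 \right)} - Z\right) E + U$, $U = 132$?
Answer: $-312204$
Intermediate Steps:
$q{\left(c \right)} = c$
$v{\left(Z,E \right)} = 132 + E \left(24 - Z\right)$ ($v{\left(Z,E \right)} = \left(24 - Z\right) E + 132 = E \left(24 - Z\right) + 132 = 132 + E \left(24 - Z\right)$)
$-205352 - v{\left(-440,230 \right)} = -205352 - \left(132 + 24 \cdot 230 - 230 \left(-440\right)\right) = -205352 - \left(132 + 5520 + 101200\right) = -205352 - 106852 = -312204$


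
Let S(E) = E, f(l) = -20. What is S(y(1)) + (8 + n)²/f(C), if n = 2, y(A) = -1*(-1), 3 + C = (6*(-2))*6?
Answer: -4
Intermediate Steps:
C = -75 (C = -3 + (6*(-2))*6 = -3 - 12*6 = -3 - 72 = -75)
y(A) = 1
S(y(1)) + (8 + n)²/f(C) = 1 + (8 + 2)²/(-20) = 1 + 10²*(-1/20) = 1 + 100*(-1/20) = 1 - 5 = -4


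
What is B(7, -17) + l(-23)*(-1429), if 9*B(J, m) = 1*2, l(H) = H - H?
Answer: 2/9 ≈ 0.22222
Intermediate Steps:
l(H) = 0
B(J, m) = 2/9 (B(J, m) = (1*2)/9 = (⅑)*2 = 2/9)
B(7, -17) + l(-23)*(-1429) = 2/9 + 0*(-1429) = 2/9 + 0 = 2/9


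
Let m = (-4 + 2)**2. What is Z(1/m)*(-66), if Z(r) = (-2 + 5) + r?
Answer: -429/2 ≈ -214.50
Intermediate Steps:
m = 4 (m = (-2)**2 = 4)
Z(r) = 3 + r
Z(1/m)*(-66) = (3 + 1/4)*(-66) = (13/4)*(-66) = -429/2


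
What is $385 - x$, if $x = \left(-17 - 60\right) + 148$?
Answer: $314$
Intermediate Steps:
$x = 71$ ($x = -77 + 148 = 71$)
$385 - x = 385 - 71 = 314$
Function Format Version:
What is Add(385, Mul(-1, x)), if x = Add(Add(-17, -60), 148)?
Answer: 314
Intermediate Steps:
x = 71 (x = Add(-77, 148) = 71)
Add(385, Mul(-1, x)) = Add(385, Mul(-1, 71)) = Add(385, -71) = 314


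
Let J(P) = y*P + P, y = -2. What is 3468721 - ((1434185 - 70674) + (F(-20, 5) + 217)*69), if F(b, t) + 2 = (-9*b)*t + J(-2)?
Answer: 2028137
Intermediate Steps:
J(P) = -P (J(P) = -2*P + P = -P)
F(b, t) = -9*b*t (F(b, t) = -2 + ((-9*b)*t - 1*(-2)) = -2 + (-9*b*t + 2) = -2 + (2 - 9*b*t) = -9*b*t)
3468721 - ((1434185 - 70674) + (F(-20, 5) + 217)*69) = 3468721 - ((1434185 - 70674) + (-9*(-20)*5 + 217)*69) = 3468721 - (1363511 + (900 + 217)*69) = 3468721 - (1363511 + 1117*69) = 3468721 - (1363511 + 77073) = 3468721 - 1*1440584 = 3468721 - 1440584 = 2028137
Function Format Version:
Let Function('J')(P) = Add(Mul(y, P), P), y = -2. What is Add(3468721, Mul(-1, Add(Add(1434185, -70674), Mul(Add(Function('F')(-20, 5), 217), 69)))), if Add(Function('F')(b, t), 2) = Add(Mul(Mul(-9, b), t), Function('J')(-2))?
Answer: 2028137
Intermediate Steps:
Function('J')(P) = Mul(-1, P) (Function('J')(P) = Add(Mul(-2, P), P) = Mul(-1, P))
Function('F')(b, t) = Mul(-9, b, t) (Function('F')(b, t) = Add(-2, Add(Mul(Mul(-9, b), t), Mul(-1, -2))) = Add(-2, Add(Mul(-9, b, t), 2)) = Add(-2, Add(2, Mul(-9, b, t))) = Mul(-9, b, t))
Add(3468721, Mul(-1, Add(Add(1434185, -70674), Mul(Add(Function('F')(-20, 5), 217), 69)))) = Add(3468721, Mul(-1, Add(Add(1434185, -70674), Mul(Add(Mul(-9, -20, 5), 217), 69)))) = Add(3468721, Mul(-1, Add(1363511, Mul(Add(900, 217), 69)))) = Add(3468721, Mul(-1, Add(1363511, Mul(1117, 69)))) = Add(3468721, Mul(-1, Add(1363511, 77073))) = Add(3468721, Mul(-1, 1440584)) = Add(3468721, -1440584) = 2028137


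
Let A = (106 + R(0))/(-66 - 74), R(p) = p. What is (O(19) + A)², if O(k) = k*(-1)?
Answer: 1912689/4900 ≈ 390.34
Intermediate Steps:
O(k) = -k
A = -53/70 (A = (106 + 0)/(-66 - 74) = 106/(-140) = 106*(-1/140) = -53/70 ≈ -0.75714)
(O(19) + A)² = (-1*19 - 53/70)² = (-19 - 53/70)² = (-1383/70)² = 1912689/4900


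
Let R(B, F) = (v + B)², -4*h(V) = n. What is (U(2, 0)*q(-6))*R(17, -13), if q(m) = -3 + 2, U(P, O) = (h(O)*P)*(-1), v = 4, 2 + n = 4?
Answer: -441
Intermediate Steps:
n = 2 (n = -2 + 4 = 2)
h(V) = -½ (h(V) = -¼*2 = -½)
U(P, O) = P/2 (U(P, O) = -P/2*(-1) = P/2)
q(m) = -1
R(B, F) = (4 + B)²
(U(2, 0)*q(-6))*R(17, -13) = (((½)*2)*(-1))*(4 + 17)² = (1*(-1))*21² = -1*441 = -441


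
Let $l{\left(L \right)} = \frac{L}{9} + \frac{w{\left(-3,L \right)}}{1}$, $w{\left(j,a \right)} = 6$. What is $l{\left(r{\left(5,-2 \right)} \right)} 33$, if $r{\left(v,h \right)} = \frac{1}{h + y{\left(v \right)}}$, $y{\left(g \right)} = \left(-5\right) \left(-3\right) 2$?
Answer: $\frac{16643}{84} \approx 198.13$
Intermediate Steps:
$y{\left(g \right)} = 30$ ($y{\left(g \right)} = 15 \cdot 2 = 30$)
$r{\left(v,h \right)} = \frac{1}{30 + h}$ ($r{\left(v,h \right)} = \frac{1}{h + 30} = \frac{1}{30 + h}$)
$l{\left(L \right)} = 6 + \frac{L}{9}$ ($l{\left(L \right)} = \frac{L}{9} + \frac{6}{1} = L \frac{1}{9} + 6 \cdot 1 = \frac{L}{9} + 6 = 6 + \frac{L}{9}$)
$l{\left(r{\left(5,-2 \right)} \right)} 33 = \left(6 + \frac{1}{9 \left(30 - 2\right)}\right) 33 = \left(6 + \frac{1}{9 \cdot 28}\right) 33 = \left(6 + \frac{1}{9} \cdot \frac{1}{28}\right) 33 = \left(6 + \frac{1}{252}\right) 33 = \frac{1513}{252} \cdot 33 = \frac{16643}{84}$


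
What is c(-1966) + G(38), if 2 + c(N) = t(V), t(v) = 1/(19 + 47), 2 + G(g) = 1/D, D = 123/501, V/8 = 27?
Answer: 239/2706 ≈ 0.088322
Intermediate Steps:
V = 216 (V = 8*27 = 216)
D = 41/167 (D = 123*(1/501) = 41/167 ≈ 0.24551)
G(g) = 85/41 (G(g) = -2 + 1/(41/167) = -2 + 167/41 = 85/41)
t(v) = 1/66
c(N) = -131/66 (c(N) = -2 + 1/66 = -131/66)
c(-1966) + G(38) = -131/66 + 85/41 = 239/2706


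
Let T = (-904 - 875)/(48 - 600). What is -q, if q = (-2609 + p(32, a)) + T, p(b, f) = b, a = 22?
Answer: 473575/184 ≈ 2573.8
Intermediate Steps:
T = 593/184 (T = -1779/(-552) = -1779*(-1/552) = 593/184 ≈ 3.2228)
q = -473575/184 (q = (-2609 + 32) + 593/184 = -2577 + 593/184 = -473575/184 ≈ -2573.8)
-q = -1*(-473575/184) = 473575/184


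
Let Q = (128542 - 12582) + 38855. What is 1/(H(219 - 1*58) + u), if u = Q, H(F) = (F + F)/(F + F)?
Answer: 1/154816 ≈ 6.4593e-6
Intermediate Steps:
Q = 154815 (Q = 115960 + 38855 = 154815)
H(F) = 1 (H(F) = (2*F)/((2*F)) = (2*F)*(1/(2*F)) = 1)
u = 154815
1/(H(219 - 1*58) + u) = 1/(1 + 154815) = 1/154816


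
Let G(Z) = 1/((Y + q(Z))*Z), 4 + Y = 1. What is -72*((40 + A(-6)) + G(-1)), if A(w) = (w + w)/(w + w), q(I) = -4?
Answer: -20736/7 ≈ -2962.3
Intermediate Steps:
Y = -3 (Y = -4 + 1 = -3)
A(w) = 1 (A(w) = (2*w)/((2*w)) = (2*w)*(1/(2*w)) = 1)
G(Z) = -1/(7*Z) (G(Z) = 1/((-3 - 4)*Z) = 1/((-7)*Z) = -1/(7*Z))
-72*((40 + A(-6)) + G(-1)) = -72*((40 + 1) - ⅐/(-1)) = -72*(41 - ⅐*(-1)) = -72*(41 + ⅐) = -72*288/7 = -20736/7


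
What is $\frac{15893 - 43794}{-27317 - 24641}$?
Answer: $\frac{27901}{51958} \approx 0.53699$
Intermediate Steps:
$\frac{15893 - 43794}{-27317 - 24641} = - \frac{27901}{-51958} = \left(-27901\right) \left(- \frac{1}{51958}\right) = \frac{27901}{51958}$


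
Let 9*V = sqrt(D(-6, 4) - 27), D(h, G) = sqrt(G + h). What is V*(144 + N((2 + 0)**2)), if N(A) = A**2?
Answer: 160*sqrt(-27 + I*sqrt(2))/9 ≈ 2.4184 + 92.408*I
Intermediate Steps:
V = sqrt(-27 + I*sqrt(2))/9 (V = sqrt(sqrt(4 - 6) - 27)/9 = sqrt(sqrt(-2) - 27)/9 = sqrt(I*sqrt(2) - 27)/9 = sqrt(-27 + I*sqrt(2))/9 ≈ 0.015115 + 0.57755*I)
V*(144 + N((2 + 0)**2)) = (sqrt(-27 + I*sqrt(2))/9)*(144 + ((2 + 0)**2)**2) = (sqrt(-27 + I*sqrt(2))/9)*(144 + (2**2)**2) = (sqrt(-27 + I*sqrt(2))/9)*(144 + 4**2) = (sqrt(-27 + I*sqrt(2))/9)*(144 + 16) = (sqrt(-27 + I*sqrt(2))/9)*160 = 160*sqrt(-27 + I*sqrt(2))/9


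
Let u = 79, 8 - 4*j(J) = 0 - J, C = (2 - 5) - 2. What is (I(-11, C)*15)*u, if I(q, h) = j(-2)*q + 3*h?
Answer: -74655/2 ≈ -37328.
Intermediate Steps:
C = -5 (C = -3 - 2 = -5)
j(J) = 2 + J/4 (j(J) = 2 - (0 - J)/4 = 2 - (-1)*J/4 = 2 + J/4)
I(q, h) = 3*h + 3*q/2 (I(q, h) = (2 + (¼)*(-2))*q + 3*h = (2 - ½)*q + 3*h = 3*q/2 + 3*h = 3*h + 3*q/2)
(I(-11, C)*15)*u = ((3*(-5) + (3/2)*(-11))*15)*79 = ((-15 - 33/2)*15)*79 = -63/2*15*79 = -945/2*79 = -74655/2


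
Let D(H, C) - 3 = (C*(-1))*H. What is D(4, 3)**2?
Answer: 81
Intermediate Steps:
D(H, C) = 3 - C*H (D(H, C) = 3 + (C*(-1))*H = 3 + (-C)*H = 3 - C*H)
D(4, 3)**2 = (3 - 1*3*4)**2 = (3 - 12)**2 = (-9)**2 = 81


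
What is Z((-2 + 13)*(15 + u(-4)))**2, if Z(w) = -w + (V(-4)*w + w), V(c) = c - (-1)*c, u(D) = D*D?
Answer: 7441984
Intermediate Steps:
u(D) = D**2
V(c) = 2*c (V(c) = c + c = 2*c)
Z(w) = -8*w (Z(w) = -w + ((2*(-4))*w + w) = -w + (-8*w + w) = -w - 7*w = -8*w)
Z((-2 + 13)*(15 + u(-4)))**2 = (-8*(-2 + 13)*(15 + (-4)**2))**2 = (-88*(15 + 16))**2 = (-88*31)**2 = (-8*341)**2 = (-2728)**2 = 7441984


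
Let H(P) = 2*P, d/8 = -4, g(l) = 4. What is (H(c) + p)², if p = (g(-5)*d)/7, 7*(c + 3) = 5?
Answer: 25600/49 ≈ 522.45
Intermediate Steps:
c = -16/7 (c = -3 + (⅐)*5 = -3 + 5/7 = -16/7 ≈ -2.2857)
d = -32 (d = 8*(-4) = -32)
p = -128/7 (p = (4*(-32))/7 = -128*⅐ = -128/7 ≈ -18.286)
(H(c) + p)² = (2*(-16/7) - 128/7)² = (-32/7 - 128/7)² = (-160/7)² = 25600/49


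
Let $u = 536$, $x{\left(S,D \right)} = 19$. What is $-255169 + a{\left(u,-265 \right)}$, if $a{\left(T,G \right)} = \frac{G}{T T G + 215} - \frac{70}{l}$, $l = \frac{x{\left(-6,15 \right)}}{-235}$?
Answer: $- \frac{73571509470838}{289306255} \approx -2.543 \cdot 10^{5}$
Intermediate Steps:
$l = - \frac{19}{235}$ ($l = \frac{19}{-235} = 19 \left(- \frac{1}{235}\right) = - \frac{19}{235} \approx -0.080851$)
$a{\left(T,G \right)} = \frac{16450}{19} + \frac{G}{215 + G T^{2}}$ ($a{\left(T,G \right)} = \frac{G}{T T G + 215} - \frac{70}{- \frac{19}{235}} = \frac{G}{T^{2} G + 215} - - \frac{16450}{19} = \frac{G}{G T^{2} + 215} + \frac{16450}{19} = \frac{G}{215 + G T^{2}} + \frac{16450}{19} = \frac{16450}{19} + \frac{G}{215 + G T^{2}}$)
$-255169 + a{\left(u,-265 \right)} = -255169 + \frac{3536750 + 19 \left(-265\right) + 16450 \left(-265\right) 536^{2}}{19 \left(215 - 265 \cdot 536^{2}\right)} = -255169 + \frac{3536750 - 5035 + 16450 \left(-265\right) 287296}{19 \left(215 - 76133440\right)} = -255169 + \frac{3536750 - 5035 - 1252395088000}{19 \left(215 - 76133440\right)} = -255169 + \frac{1}{19} \frac{1}{-76133225} \left(-1252391556285\right) = -255169 + \frac{1}{19} \left(- \frac{1}{76133225}\right) \left(-1252391556285\right) = -255169 + \frac{250478311257}{289306255} = - \frac{73571509470838}{289306255}$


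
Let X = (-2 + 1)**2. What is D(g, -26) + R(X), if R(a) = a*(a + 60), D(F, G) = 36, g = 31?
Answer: 97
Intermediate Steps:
X = 1 (X = (-1)**2 = 1)
R(a) = a*(60 + a)
D(g, -26) + R(X) = 36 + 1*(60 + 1) = 36 + 1*61 = 36 + 61 = 97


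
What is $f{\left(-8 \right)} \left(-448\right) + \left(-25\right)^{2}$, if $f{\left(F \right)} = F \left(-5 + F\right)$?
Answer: $-45967$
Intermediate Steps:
$f{\left(-8 \right)} \left(-448\right) + \left(-25\right)^{2} = - 8 \left(-5 - 8\right) \left(-448\right) + \left(-25\right)^{2} = \left(-8\right) \left(-13\right) \left(-448\right) + 625 = 104 \left(-448\right) + 625 = -46592 + 625 = -45967$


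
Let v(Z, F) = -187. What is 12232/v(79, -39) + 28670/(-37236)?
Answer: -20946911/316506 ≈ -66.182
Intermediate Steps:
12232/v(79, -39) + 28670/(-37236) = 12232/(-187) + 28670/(-37236) = 12232*(-1/187) + 28670*(-1/37236) = -1112/17 - 14335/18618 = -20946911/316506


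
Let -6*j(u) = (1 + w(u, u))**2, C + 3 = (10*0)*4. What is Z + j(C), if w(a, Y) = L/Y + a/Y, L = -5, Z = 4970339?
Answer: 268398185/54 ≈ 4.9703e+6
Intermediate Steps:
C = -3 (C = -3 + (10*0)*4 = -3 + 0*4 = -3 + 0 = -3)
w(a, Y) = -5/Y + a/Y
j(u) = -(1 + (-5 + u)/u)**2/6
Z + j(C) = 4970339 - 1/6*(-5 + 2*(-3))**2/(-3)**2 = 4970339 - 1/6*1/9*(-5 - 6)**2 = 4970339 - 1/6*1/9*(-11)**2 = 4970339 - 1/6*1/9*121 = 4970339 - 121/54 = 268398185/54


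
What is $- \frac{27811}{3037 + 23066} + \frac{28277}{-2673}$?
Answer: $- \frac{3517114}{302049} \approx -11.644$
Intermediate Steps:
$- \frac{27811}{3037 + 23066} + \frac{28277}{-2673} = - \frac{27811}{26103} + 28277 \left(- \frac{1}{2673}\right) = \left(-27811\right) \frac{1}{26103} - \frac{28277}{2673} = - \frac{3973}{3729} - \frac{28277}{2673} = - \frac{3517114}{302049}$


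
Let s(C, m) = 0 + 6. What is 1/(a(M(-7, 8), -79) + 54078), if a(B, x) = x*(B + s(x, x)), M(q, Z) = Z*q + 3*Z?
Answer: 1/56132 ≈ 1.7815e-5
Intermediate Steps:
s(C, m) = 6
M(q, Z) = 3*Z + Z*q
a(B, x) = x*(6 + B) (a(B, x) = x*(B + 6) = x*(6 + B))
1/(a(M(-7, 8), -79) + 54078) = 1/(-79*(6 + 8*(3 - 7)) + 54078) = 1/(-79*(6 + 8*(-4)) + 54078) = 1/(-79*(6 - 32) + 54078) = 1/(-79*(-26) + 54078) = 1/(2054 + 54078) = 1/56132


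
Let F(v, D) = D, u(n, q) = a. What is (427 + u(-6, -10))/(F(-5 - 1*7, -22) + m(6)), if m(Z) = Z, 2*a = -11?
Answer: -843/32 ≈ -26.344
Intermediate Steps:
a = -11/2 (a = (1/2)*(-11) = -11/2 ≈ -5.5000)
u(n, q) = -11/2
(427 + u(-6, -10))/(F(-5 - 1*7, -22) + m(6)) = (427 - 11/2)/(-22 + 6) = (843/2)/(-16) = (843/2)*(-1/16) = -843/32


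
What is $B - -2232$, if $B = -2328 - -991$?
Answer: $895$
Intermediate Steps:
$B = -1337$ ($B = -2328 + 991 = -1337$)
$B - -2232 = -1337 - -2232 = -1337 + 2232 = 895$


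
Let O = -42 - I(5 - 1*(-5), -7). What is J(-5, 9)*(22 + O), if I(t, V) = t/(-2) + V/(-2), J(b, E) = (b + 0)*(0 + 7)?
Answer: 1295/2 ≈ 647.50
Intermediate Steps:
J(b, E) = 7*b (J(b, E) = b*7 = 7*b)
I(t, V) = -V/2 - t/2 (I(t, V) = t*(-1/2) + V*(-1/2) = -t/2 - V/2 = -V/2 - t/2)
O = -81/2 (O = -42 - (-1/2*(-7) - (5 - 1*(-5))/2) = -42 - (7/2 - (5 + 5)/2) = -42 - (7/2 - 1/2*10) = -42 - (7/2 - 5) = -42 - 1*(-3/2) = -42 + 3/2 = -81/2 ≈ -40.500)
J(-5, 9)*(22 + O) = (7*(-5))*(22 - 81/2) = -35*(-37/2) = 1295/2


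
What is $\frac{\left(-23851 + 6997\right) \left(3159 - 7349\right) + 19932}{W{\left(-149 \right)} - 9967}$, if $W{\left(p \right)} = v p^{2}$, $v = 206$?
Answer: $\frac{70638192}{4563439} \approx 15.479$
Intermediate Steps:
$W{\left(p \right)} = 206 p^{2}$
$\frac{\left(-23851 + 6997\right) \left(3159 - 7349\right) + 19932}{W{\left(-149 \right)} - 9967} = \frac{\left(-23851 + 6997\right) \left(3159 - 7349\right) + 19932}{206 \left(-149\right)^{2} - 9967} = \frac{\left(-16854\right) \left(-4190\right) + 19932}{206 \cdot 22201 - 9967} = \frac{70618260 + 19932}{4573406 - 9967} = \frac{70638192}{4563439}$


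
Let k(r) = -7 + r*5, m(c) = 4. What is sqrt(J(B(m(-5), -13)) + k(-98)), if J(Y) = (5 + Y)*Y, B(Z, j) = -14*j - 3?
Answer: sqrt(32439) ≈ 180.11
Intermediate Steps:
B(Z, j) = -3 - 14*j
J(Y) = Y*(5 + Y)
k(r) = -7 + 5*r
sqrt(J(B(m(-5), -13)) + k(-98)) = sqrt((-3 - 14*(-13))*(5 + (-3 - 14*(-13))) + (-7 + 5*(-98))) = sqrt((-3 + 182)*(5 + (-3 + 182)) + (-7 - 490)) = sqrt(179*(5 + 179) - 497) = sqrt(179*184 - 497) = sqrt(32936 - 497) = sqrt(32439)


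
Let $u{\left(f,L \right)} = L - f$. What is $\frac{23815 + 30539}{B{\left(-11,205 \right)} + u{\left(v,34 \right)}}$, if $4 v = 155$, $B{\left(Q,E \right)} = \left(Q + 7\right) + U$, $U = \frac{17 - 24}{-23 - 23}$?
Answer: $- \frac{5000568}{791} \approx -6321.8$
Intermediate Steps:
$U = \frac{7}{46}$ ($U = - \frac{7}{-46} = \left(-7\right) \left(- \frac{1}{46}\right) = \frac{7}{46} \approx 0.15217$)
$B{\left(Q,E \right)} = \frac{329}{46} + Q$ ($B{\left(Q,E \right)} = \left(Q + 7\right) + \frac{7}{46} = \left(7 + Q\right) + \frac{7}{46} = \frac{329}{46} + Q$)
$v = \frac{155}{4}$ ($v = \frac{1}{4} \cdot 155 = \frac{155}{4} \approx 38.75$)
$\frac{23815 + 30539}{B{\left(-11,205 \right)} + u{\left(v,34 \right)}} = \frac{23815 + 30539}{\left(\frac{329}{46} - 11\right) + \left(34 - \frac{155}{4}\right)} = \frac{54354}{- \frac{177}{46} + \left(34 - \frac{155}{4}\right)} = \frac{54354}{- \frac{177}{46} - \frac{19}{4}} = \frac{54354}{- \frac{791}{92}} = 54354 \left(- \frac{92}{791}\right) = - \frac{5000568}{791}$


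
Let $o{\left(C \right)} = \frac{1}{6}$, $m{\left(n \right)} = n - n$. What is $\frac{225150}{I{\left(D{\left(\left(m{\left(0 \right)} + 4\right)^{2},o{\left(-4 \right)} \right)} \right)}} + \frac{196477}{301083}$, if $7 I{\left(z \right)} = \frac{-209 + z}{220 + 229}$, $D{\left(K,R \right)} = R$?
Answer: $- \frac{182623092920917}{53893857} \approx -3.3886 \cdot 10^{6}$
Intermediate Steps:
$m{\left(n \right)} = 0$
$o{\left(C \right)} = \frac{1}{6}$
$I{\left(z \right)} = - \frac{209}{3143} + \frac{z}{3143}$ ($I{\left(z \right)} = \frac{\left(-209 + z\right) \frac{1}{220 + 229}}{7} = \frac{\left(-209 + z\right) \frac{1}{449}}{7} = \frac{- \frac{209}{449} + \frac{z}{449}}{7} = - \frac{209}{3143} + \frac{z}{3143}$)
$\frac{225150}{I{\left(D{\left(\left(m{\left(0 \right)} + 4\right)^{2},o{\left(-4 \right)} \right)} \right)}} + \frac{196477}{301083} = \frac{225150}{- \frac{209}{3143} + \frac{1}{3143} \cdot \frac{1}{6}} + \frac{196477}{301083} = \frac{225150}{- \frac{209}{3143} + \frac{1}{18858}} + 196477 \cdot \frac{1}{301083} = \frac{225150}{- \frac{179}{2694}} + \frac{196477}{301083} = 225150 \left(- \frac{2694}{179}\right) + \frac{196477}{301083} = - \frac{606554100}{179} + \frac{196477}{301083} = - \frac{182623092920917}{53893857}$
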